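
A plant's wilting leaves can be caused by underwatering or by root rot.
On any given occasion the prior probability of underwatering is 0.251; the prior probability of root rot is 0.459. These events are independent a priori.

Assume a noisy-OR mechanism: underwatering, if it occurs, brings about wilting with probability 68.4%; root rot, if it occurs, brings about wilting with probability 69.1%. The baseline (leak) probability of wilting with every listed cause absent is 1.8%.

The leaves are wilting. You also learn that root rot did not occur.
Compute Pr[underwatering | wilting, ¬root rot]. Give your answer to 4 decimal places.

Under noisy-OR, P(wilting | causes) = 1 − (1−0.018)·∏(1−qᵢ) over the active causes.
Enumerate both values of underwatering and weight by the priors:
  P(wilting | ¬root rot) = 0.018*0.749 + 0.689688*0.251
        = 0.013482 + 0.173112 = 0.186594
The terms with underwatering present sum to 0.173112, so
  P(underwatering | wilting, ¬root rot) = 0.173112 / 0.186594 ≈ 0.9277

Pr[underwatering | wilting, ¬root rot] ≈ 0.9277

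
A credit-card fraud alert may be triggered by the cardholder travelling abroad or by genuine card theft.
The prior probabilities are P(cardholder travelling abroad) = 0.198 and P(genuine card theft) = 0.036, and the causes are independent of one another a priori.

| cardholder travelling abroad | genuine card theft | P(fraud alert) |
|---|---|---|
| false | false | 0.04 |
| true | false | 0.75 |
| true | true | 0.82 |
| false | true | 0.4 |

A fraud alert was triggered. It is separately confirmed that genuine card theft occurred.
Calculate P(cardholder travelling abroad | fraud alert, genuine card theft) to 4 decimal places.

P(fraud alert | genuine card theft) = 0.4·0.802 + 0.82·0.198 = 0.320800 + 0.162360 = 0.483160
Of this, 0.162360 comes from 0.82·0.198 (the cardholder travelling abroad=true cases).
P(cardholder travelling abroad | fraud alert, genuine card theft) = 0.162360 / 0.483160 ≈ 0.3360

P(cardholder travelling abroad | fraud alert, genuine card theft) ≈ 0.3360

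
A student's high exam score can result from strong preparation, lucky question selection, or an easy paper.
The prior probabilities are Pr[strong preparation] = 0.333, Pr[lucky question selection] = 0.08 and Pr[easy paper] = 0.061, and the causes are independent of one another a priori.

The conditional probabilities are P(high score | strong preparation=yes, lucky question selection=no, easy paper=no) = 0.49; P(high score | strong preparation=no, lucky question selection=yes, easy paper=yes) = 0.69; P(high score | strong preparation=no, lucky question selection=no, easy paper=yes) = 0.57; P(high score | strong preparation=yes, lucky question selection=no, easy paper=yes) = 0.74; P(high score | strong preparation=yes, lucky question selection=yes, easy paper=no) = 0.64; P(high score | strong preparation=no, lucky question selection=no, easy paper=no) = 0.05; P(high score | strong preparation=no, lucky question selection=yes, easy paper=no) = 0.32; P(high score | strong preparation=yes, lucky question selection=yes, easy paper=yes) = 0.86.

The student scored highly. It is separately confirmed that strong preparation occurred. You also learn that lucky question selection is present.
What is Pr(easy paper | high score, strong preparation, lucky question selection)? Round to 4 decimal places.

Pr(easy paper | high score, strong preparation, lucky question selection) ≈ 0.0803

P(high score | strong preparation, lucky question selection) = 0.64*0.939 + 0.86*0.061 = 0.600960 + 0.052460 = 0.653420
The easy paper-present share is 0.86*0.061 = 0.052460.
So P(easy paper | high score, strong preparation, lucky question selection) = 0.052460/0.653420 ≈ 0.0803.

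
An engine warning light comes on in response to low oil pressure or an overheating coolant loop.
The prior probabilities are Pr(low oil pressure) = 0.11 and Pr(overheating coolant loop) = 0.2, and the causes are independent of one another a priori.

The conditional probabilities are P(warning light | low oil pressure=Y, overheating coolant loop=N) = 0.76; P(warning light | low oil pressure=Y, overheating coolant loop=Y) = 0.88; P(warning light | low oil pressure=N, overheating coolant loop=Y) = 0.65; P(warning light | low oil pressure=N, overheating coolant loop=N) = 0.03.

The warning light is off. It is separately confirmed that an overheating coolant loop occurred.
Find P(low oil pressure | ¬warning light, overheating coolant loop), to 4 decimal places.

P(low oil pressure | ¬warning light, overheating coolant loop) ≈ 0.0407

Numerator (weight on configurations with low oil pressure): 0.12*0.11 = 0.013200
Denominator P(¬warning light | overheating coolant loop): 0.35*0.89 + 0.12*0.11 = 0.324700
Posterior = 0.013200 / 0.324700 ≈ 0.0407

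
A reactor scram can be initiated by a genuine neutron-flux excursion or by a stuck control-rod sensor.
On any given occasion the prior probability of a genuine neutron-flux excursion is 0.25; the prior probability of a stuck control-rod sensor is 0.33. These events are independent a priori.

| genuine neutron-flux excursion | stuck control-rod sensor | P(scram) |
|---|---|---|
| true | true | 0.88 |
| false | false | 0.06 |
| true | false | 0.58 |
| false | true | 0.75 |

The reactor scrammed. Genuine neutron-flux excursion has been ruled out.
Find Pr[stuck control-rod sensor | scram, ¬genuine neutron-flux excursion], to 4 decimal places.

Pr[stuck control-rod sensor | scram, ¬genuine neutron-flux excursion] ≈ 0.8603

Sum P(scram|·) weighted by the priors over both values of stuck control-rod sensor:
  P(scram | ¬genuine neutron-flux excursion) = 0.06×0.67 + 0.75×0.33
        = 0.040200 + 0.247500 = 0.287700
Keeping only the stuck control-rod sensor-present terms gives 0.247500, so
  P(stuck control-rod sensor | scram, ¬genuine neutron-flux excursion) = 0.247500 / 0.287700 ≈ 0.8603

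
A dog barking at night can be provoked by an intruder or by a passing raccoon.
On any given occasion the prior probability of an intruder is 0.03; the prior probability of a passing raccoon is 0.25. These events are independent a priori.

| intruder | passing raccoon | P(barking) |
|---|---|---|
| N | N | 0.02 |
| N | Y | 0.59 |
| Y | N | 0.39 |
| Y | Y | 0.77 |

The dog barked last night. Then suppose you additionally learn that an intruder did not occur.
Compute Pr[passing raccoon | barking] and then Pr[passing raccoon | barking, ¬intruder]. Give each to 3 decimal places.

Pr[passing raccoon | barking] ≈ 0.865; Pr[passing raccoon | barking, ¬intruder] ≈ 0.908

P(barking) = 0.02×0.97×0.75 + 0.59×0.97×0.25 + 0.39×0.03×0.75 + 0.77×0.03×0.25 = 0.014550 + 0.143075 + 0.008775 + 0.005775 = 0.172175
Restricting to configurations with passing raccoon present: 0.143075 + 0.005775 = 0.148850.
P(passing raccoon | barking) = 0.148850 / 0.172175 ≈ 0.865

With the extra evidence:
Numerator (weight on configurations with passing raccoon): 0.59×0.25 = 0.147500
Denominator P(barking | ¬intruder): 0.02×0.75 + 0.59×0.25 = 0.162500
P(passing raccoon | barking, ¬intruder) = 0.147500/0.162500 ≈ 0.908
With intruder excluded, passing raccoon must carry more of the explanatory weight for the barking.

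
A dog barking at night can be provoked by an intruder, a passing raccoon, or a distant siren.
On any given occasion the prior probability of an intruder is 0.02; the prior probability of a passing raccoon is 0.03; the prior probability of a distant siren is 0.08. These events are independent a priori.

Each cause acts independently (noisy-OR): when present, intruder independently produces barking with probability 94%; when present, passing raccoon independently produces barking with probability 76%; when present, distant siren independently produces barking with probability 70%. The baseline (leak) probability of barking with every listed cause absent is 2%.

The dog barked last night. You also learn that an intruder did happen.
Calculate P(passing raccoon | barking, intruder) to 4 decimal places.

Under noisy-OR, P(barking | causes) = 1 − (1−0.02)·∏(1−qᵢ) over the active causes.
P(barking | intruder) = 0.9412×0.97×0.92 + 0.98236×0.97×0.08 + 0.985888×0.03×0.92 + 0.995766×0.03×0.08 = 0.839927 + 0.076231 + 0.027211 + 0.002390 = 0.945759
The passing raccoon-present share is 0.027211 + 0.002390 = 0.029601.
P(passing raccoon | barking, intruder) = 0.029601 / 0.945759 ≈ 0.0313

P(passing raccoon | barking, intruder) ≈ 0.0313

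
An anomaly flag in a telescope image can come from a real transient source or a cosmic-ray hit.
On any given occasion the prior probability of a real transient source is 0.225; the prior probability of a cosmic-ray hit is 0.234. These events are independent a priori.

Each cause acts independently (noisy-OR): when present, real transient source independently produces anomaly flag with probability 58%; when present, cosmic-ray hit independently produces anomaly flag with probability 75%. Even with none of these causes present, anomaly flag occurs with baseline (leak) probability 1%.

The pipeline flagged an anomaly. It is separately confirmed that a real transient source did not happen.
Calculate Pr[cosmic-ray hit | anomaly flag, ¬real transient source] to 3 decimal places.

Under noisy-OR, P(anomaly flag | causes) = 1 − (1−0.01)·∏(1−qᵢ) over the active causes.
P(anomaly flag | ¬real transient source) = 0.01·0.766 + 0.7525·0.234 = 0.007660 + 0.176085 = 0.183745
Of this, 0.176085 comes from 0.7525·0.234 (the cosmic-ray hit=true cases).
So P(cosmic-ray hit | anomaly flag, ¬real transient source) = 0.176085/0.183745 ≈ 0.958.

Pr[cosmic-ray hit | anomaly flag, ¬real transient source] ≈ 0.958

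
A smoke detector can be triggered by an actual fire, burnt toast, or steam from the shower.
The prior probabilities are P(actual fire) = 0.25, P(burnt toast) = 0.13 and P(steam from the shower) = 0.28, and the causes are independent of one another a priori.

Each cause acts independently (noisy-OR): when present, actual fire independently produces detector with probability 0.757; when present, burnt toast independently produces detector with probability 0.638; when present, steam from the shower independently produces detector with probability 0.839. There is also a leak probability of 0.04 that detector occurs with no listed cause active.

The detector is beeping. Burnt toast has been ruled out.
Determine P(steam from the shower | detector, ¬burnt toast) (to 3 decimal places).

P(steam from the shower | detector, ¬burnt toast) ≈ 0.605

Under noisy-OR, P(detector | causes) = 1 − (1−0.04)·∏(1−qᵢ) over the active causes.
Weight on steam from the shower=true, given the evidence: 0.177542 + 0.067371 = 0.244913
Denominator P(detector | ¬burnt toast): 0.04×0.75×0.72 + 0.84544×0.75×0.28 + 0.76672×0.25×0.72 + 0.962442×0.25×0.28 = 0.404523
P(steam from the shower | detector, ¬burnt toast) = 0.244913/0.404523 ≈ 0.605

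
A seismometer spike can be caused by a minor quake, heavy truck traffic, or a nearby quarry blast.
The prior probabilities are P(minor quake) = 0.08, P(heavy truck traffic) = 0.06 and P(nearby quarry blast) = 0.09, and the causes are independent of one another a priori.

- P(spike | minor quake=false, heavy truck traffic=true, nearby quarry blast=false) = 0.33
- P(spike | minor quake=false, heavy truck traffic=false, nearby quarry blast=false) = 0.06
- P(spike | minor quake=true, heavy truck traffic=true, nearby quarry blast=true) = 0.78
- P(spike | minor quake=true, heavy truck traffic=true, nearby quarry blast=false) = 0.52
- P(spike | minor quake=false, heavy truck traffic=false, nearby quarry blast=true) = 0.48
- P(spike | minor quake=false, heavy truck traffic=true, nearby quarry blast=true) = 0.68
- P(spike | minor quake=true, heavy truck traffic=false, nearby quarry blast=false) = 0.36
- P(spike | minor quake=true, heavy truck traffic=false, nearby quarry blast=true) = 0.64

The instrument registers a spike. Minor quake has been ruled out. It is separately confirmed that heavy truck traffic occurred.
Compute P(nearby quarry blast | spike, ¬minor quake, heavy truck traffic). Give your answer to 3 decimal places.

P(spike | ¬minor quake, heavy truck traffic) = 0.33*0.91 + 0.68*0.09 = 0.300300 + 0.061200 = 0.361500
The nearby quarry blast-present share is 0.68*0.09 = 0.061200.
Hence the posterior is 0.061200/0.361500 ≈ 0.169.

P(nearby quarry blast | spike, ¬minor quake, heavy truck traffic) ≈ 0.169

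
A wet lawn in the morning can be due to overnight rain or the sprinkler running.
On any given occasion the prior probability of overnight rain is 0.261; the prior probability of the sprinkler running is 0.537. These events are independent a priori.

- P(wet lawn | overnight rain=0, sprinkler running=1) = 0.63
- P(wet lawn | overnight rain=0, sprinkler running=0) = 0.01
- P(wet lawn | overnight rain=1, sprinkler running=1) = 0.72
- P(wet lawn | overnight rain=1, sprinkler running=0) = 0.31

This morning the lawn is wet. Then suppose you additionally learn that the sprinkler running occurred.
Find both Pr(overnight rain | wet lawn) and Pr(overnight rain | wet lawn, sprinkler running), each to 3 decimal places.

Pr(overnight rain | wet lawn) ≈ 0.353; Pr(overnight rain | wet lawn, sprinkler running) ≈ 0.288

Sum P(wet lawn|·) weighted by the priors over the 4 (overnight rain, sprinkler running) configurations:
  P(wet lawn) = 0.01*0.739*0.463 + 0.63*0.739*0.537 + 0.31*0.261*0.463 + 0.72*0.261*0.537
        = 0.003422 + 0.250011 + 0.037461 + 0.100913 = 0.391807
Configurations with overnight rain contribute 0.138374, so
  P(overnight rain | wet lawn) = 0.138374 / 0.391807 ≈ 0.353

Now condition on the additional information:
Numerator (weight on configurations with overnight rain): 0.72·0.261 = 0.187920
Denominator P(wet lawn | sprinkler running): 0.63·0.739 + 0.72·0.261 = 0.653490
P(overnight rain | wet lawn, sprinkler running) = 0.187920/0.653490 ≈ 0.288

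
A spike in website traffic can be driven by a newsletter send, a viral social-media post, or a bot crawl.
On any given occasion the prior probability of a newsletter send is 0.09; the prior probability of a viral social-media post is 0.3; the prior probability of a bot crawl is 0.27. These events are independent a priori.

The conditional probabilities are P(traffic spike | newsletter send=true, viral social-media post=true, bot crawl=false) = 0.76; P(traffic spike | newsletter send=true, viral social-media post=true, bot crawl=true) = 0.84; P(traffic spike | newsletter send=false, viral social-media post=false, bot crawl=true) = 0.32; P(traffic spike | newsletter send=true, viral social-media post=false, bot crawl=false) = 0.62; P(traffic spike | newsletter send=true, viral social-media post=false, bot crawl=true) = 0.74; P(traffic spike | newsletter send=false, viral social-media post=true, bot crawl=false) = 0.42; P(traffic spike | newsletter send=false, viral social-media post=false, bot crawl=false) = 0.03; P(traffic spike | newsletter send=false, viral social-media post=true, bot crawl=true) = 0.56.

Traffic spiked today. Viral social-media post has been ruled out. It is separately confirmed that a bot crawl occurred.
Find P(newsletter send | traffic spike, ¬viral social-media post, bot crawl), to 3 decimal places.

P(newsletter send | traffic spike, ¬viral social-media post, bot crawl) ≈ 0.186

P(traffic spike | ¬viral social-media post, bot crawl) = 0.32*0.91 + 0.74*0.09 = 0.291200 + 0.066600 = 0.357800
Restricting to configurations with newsletter send present: 0.74*0.09 = 0.066600.
Hence the posterior is 0.066600/0.357800 ≈ 0.186.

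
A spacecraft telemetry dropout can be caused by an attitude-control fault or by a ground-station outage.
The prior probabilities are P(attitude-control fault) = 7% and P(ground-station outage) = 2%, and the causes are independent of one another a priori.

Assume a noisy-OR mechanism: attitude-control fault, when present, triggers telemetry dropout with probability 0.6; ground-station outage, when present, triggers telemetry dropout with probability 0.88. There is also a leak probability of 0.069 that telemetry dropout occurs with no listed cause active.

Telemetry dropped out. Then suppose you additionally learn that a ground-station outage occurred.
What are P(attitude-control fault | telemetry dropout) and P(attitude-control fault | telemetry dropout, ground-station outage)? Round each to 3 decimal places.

P(attitude-control fault | telemetry dropout) ≈ 0.359; P(attitude-control fault | telemetry dropout, ground-station outage) ≈ 0.075

Under noisy-OR, P(telemetry dropout | causes) = 1 − (1−0.069)·∏(1−qᵢ) over the active causes.
Numerator (weight on configurations with attitude-control fault): 0.043053 + 0.001337 = 0.044390
The normalizing constant is 0.069·0.93·0.98 + 0.88828·0.93·0.02 + 0.6276·0.07·0.98 + 0.955312·0.07·0.02 = 0.123799
P(attitude-control fault | telemetry dropout) = 0.044390/0.123799 ≈ 0.359

Now also conditioning on ground-station outage=true:
By total probability over both values of attitude-control fault:
  P(telemetry dropout | ground-station outage) = 0.88828·0.93 + 0.955312·0.07
        = 0.826100 + 0.066872 = 0.892972
Keeping only the attitude-control fault-present terms gives 0.066872, so
  P(attitude-control fault | telemetry dropout, ground-station outage) = 0.066872 / 0.892972 ≈ 0.075
This is intercausal reasoning (explaining away): once ground-station outage accounts for the telemetry dropout, attitude-control fault becomes less likely.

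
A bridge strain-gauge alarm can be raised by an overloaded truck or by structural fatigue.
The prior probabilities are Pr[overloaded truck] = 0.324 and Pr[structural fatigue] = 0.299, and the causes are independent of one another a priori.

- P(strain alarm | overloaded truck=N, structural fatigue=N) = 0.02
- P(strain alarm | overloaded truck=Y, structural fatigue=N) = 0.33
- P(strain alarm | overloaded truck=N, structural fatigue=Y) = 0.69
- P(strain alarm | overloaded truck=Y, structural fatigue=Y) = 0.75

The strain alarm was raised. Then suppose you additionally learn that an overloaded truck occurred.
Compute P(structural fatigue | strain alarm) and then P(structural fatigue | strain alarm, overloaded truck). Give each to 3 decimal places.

P(structural fatigue | strain alarm) ≈ 0.715; P(structural fatigue | strain alarm, overloaded truck) ≈ 0.492

Numerator (weight on configurations with structural fatigue): 0.139466 + 0.072657 = 0.212123
The normalizing constant is 0.02·0.676·0.701 + 0.69·0.676·0.299 + 0.33·0.324·0.701 + 0.75·0.324·0.299 = 0.296552
Posterior = 0.212123 / 0.296552 ≈ 0.715

Now also conditioning on overloaded truck=true:
By total probability over both values of structural fatigue:
  P(strain alarm | overloaded truck) = 0.33*0.701 + 0.75*0.299
        = 0.231330 + 0.224250 = 0.455580
The terms with structural fatigue present sum to 0.224250, so
  P(structural fatigue | strain alarm, overloaded truck) = 0.224250 / 0.455580 ≈ 0.492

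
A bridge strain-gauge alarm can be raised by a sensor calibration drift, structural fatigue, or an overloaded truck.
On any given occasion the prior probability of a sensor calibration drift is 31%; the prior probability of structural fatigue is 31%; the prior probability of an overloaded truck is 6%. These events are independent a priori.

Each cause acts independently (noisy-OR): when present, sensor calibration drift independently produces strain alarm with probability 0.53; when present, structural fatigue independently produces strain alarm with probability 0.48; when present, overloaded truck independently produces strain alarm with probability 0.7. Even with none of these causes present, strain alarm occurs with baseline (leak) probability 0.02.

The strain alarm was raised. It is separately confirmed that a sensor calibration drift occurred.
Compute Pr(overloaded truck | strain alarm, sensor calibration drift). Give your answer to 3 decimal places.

Under noisy-OR, P(strain alarm | causes) = 1 − (1−0.02)·∏(1−qᵢ) over the active causes.
P(strain alarm | sensor calibration drift) = 0.5394·0.69·0.94 + 0.86182·0.69·0.06 + 0.760488·0.31·0.94 + 0.928146·0.31·0.06 = 0.349855 + 0.035679 + 0.221606 + 0.017264 = 0.624404
Of this, 0.052943 comes from 0.035679 + 0.017264 (the overloaded truck=true cases).
So P(overloaded truck | strain alarm, sensor calibration drift) = 0.052943/0.624404 ≈ 0.085.

Pr(overloaded truck | strain alarm, sensor calibration drift) ≈ 0.085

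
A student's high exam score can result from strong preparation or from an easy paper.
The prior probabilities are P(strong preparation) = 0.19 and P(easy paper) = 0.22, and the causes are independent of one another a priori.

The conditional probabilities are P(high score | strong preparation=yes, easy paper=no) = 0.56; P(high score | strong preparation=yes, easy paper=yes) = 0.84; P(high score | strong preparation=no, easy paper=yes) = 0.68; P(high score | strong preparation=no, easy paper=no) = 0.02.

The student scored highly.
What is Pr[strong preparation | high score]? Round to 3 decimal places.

P(high score) = 0.02*0.81*0.78 + 0.68*0.81*0.22 + 0.56*0.19*0.78 + 0.84*0.19*0.22 = 0.012636 + 0.121176 + 0.082992 + 0.035112 = 0.251916
The strong preparation-present share is 0.082992 + 0.035112 = 0.118104.
So P(strong preparation | high score) = 0.118104/0.251916 ≈ 0.469.

Pr[strong preparation | high score] ≈ 0.469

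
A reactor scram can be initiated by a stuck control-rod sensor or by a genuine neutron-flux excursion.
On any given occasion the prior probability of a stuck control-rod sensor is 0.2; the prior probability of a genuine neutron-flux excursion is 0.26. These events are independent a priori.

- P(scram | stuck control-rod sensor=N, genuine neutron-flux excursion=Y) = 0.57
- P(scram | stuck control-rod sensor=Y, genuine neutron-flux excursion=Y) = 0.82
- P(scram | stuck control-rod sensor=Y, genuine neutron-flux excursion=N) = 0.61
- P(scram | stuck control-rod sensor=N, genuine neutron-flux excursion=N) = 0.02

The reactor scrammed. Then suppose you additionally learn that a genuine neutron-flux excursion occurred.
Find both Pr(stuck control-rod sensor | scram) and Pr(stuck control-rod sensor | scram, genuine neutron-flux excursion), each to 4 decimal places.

By total probability over the 4 (stuck control-rod sensor, genuine neutron-flux excursion) configurations:
  P(scram) = 0.02·0.8·0.74 + 0.57·0.8·0.26 + 0.61·0.2·0.74 + 0.82·0.2·0.26
        = 0.011840 + 0.118560 + 0.090280 + 0.042640 = 0.263320
Keeping only the stuck control-rod sensor-present terms gives 0.132920, so
  P(stuck control-rod sensor | scram) = 0.132920 / 0.263320 ≈ 0.5048

Now condition on the additional information:
Sum P(scram|·) weighted by the priors over both values of stuck control-rod sensor:
  P(scram | genuine neutron-flux excursion) = 0.57·0.8 + 0.82·0.2
        = 0.456000 + 0.164000 = 0.620000
Configurations with stuck control-rod sensor contribute 0.164000, so
  P(stuck control-rod sensor | scram, genuine neutron-flux excursion) = 0.164000 / 0.620000 ≈ 0.2645
The drop from 0.5048 to 0.2645 is the explaining-away (discounting) effect.

Pr(stuck control-rod sensor | scram) ≈ 0.5048; Pr(stuck control-rod sensor | scram, genuine neutron-flux excursion) ≈ 0.2645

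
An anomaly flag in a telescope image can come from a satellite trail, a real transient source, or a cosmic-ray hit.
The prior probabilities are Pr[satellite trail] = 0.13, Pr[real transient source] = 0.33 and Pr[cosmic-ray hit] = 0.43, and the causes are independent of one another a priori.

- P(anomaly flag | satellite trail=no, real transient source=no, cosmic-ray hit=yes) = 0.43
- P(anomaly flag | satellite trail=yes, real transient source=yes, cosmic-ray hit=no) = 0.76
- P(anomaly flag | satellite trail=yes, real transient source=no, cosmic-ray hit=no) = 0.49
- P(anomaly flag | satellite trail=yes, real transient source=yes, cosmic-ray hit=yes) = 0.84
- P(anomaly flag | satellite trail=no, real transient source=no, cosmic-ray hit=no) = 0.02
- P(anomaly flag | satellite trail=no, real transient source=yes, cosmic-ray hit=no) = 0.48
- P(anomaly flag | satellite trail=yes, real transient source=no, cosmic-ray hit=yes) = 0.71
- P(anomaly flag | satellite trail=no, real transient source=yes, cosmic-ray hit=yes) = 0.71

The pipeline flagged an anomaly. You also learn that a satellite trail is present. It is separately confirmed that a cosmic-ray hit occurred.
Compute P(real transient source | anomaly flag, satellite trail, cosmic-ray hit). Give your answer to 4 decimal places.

P(real transient source | anomaly flag, satellite trail, cosmic-ray hit) ≈ 0.3682

P(anomaly flag | satellite trail, cosmic-ray hit) = 0.71*0.67 + 0.84*0.33 = 0.475700 + 0.277200 = 0.752900
The real transient source-present share is 0.84*0.33 = 0.277200.
Hence the posterior is 0.277200/0.752900 ≈ 0.3682.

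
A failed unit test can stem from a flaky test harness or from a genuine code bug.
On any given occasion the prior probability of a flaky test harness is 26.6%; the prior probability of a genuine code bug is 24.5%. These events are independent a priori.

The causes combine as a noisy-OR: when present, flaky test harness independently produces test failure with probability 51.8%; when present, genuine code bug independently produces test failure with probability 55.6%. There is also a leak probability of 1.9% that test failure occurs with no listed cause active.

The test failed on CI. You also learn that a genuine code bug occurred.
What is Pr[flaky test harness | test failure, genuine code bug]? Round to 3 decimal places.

Pr[flaky test harness | test failure, genuine code bug] ≈ 0.337

Under noisy-OR, P(test failure | causes) = 1 − (1−0.019)·∏(1−qᵢ) over the active causes.
Numerator (weight on configurations with flaky test harness): 0.790058*0.266 = 0.210155
The normalizing constant is 0.564436*0.734 + 0.790058*0.266 = 0.624451
P(flaky test harness | test failure, genuine code bug) = 0.210155/0.624451 ≈ 0.337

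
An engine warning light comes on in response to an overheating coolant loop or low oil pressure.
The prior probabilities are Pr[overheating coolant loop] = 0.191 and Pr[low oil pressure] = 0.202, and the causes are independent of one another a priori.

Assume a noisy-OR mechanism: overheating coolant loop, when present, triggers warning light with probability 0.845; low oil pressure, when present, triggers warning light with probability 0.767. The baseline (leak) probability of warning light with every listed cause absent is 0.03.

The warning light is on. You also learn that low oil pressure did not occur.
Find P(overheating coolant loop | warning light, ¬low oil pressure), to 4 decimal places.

P(overheating coolant loop | warning light, ¬low oil pressure) ≈ 0.8699

Under noisy-OR, P(warning light | causes) = 1 − (1−0.03)·∏(1−qᵢ) over the active causes.
P(warning light | ¬low oil pressure) = 0.03×0.809 + 0.84965×0.191 = 0.024270 + 0.162283 = 0.186553
Of this, 0.162283 comes from 0.84965×0.191 (the overheating coolant loop=true cases).
Hence the posterior is 0.162283/0.186553 ≈ 0.8699.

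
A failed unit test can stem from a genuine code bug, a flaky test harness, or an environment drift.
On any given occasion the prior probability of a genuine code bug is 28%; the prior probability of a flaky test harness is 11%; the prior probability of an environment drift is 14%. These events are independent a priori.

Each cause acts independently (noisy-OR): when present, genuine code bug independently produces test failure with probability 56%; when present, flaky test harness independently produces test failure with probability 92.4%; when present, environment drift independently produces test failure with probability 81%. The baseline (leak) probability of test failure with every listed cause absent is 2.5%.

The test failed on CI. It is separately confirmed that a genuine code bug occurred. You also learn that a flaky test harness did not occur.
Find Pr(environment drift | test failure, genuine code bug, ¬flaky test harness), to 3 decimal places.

Under noisy-OR, P(test failure | causes) = 1 − (1−0.025)·∏(1−qᵢ) over the active causes.
P(test failure | genuine code bug, ¬flaky test harness) = 0.571*0.86 + 0.91849*0.14 = 0.491060 + 0.128589 = 0.619649
The environment drift-present share is 0.91849*0.14 = 0.128589.
Hence the posterior is 0.128589/0.619649 ≈ 0.208.

Pr(environment drift | test failure, genuine code bug, ¬flaky test harness) ≈ 0.208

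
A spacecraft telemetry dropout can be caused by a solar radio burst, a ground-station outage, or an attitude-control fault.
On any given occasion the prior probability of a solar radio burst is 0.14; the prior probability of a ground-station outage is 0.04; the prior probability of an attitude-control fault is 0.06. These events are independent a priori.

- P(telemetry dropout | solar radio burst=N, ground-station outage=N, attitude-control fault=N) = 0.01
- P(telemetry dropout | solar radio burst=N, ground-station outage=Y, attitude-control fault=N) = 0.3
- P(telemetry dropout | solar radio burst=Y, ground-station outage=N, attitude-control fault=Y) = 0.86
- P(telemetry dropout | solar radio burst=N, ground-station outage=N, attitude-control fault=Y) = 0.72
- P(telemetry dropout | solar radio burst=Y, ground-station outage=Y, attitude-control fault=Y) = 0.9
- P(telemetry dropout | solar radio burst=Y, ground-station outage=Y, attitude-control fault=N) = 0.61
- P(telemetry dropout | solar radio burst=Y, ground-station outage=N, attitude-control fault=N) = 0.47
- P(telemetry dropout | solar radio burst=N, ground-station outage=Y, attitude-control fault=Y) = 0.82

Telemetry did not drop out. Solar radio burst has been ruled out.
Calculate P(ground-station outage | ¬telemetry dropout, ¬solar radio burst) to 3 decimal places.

Numerator (weight on configurations with ground-station outage): 0.026320 + 0.000432 = 0.026752
Normalizer over all consistent configurations: 0.99*0.96*0.94 + 0.28*0.96*0.06 + 0.7*0.04*0.94 + 0.18*0.04*0.06 = 0.936256
Posterior = 0.026752 / 0.936256 ≈ 0.029

P(ground-station outage | ¬telemetry dropout, ¬solar radio burst) ≈ 0.029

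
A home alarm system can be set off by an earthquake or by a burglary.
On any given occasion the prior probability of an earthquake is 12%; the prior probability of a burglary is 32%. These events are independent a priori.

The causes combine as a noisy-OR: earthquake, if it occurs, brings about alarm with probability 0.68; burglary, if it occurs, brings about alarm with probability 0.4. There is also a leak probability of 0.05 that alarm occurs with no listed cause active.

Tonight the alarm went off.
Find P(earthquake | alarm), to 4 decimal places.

Under noisy-OR, P(alarm | causes) = 1 − (1−0.05)·∏(1−qᵢ) over the active causes.
By total probability over the 4 (earthquake, burglary) configurations:
  P(alarm) = 0.05*0.88*0.68 + 0.43*0.88*0.32 + 0.696*0.12*0.68 + 0.8176*0.12*0.32
        = 0.029920 + 0.121088 + 0.056794 + 0.031396 = 0.239198
The terms with earthquake present sum to 0.088190, so
  P(earthquake | alarm) = 0.088190 / 0.239198 ≈ 0.3687

P(earthquake | alarm) ≈ 0.3687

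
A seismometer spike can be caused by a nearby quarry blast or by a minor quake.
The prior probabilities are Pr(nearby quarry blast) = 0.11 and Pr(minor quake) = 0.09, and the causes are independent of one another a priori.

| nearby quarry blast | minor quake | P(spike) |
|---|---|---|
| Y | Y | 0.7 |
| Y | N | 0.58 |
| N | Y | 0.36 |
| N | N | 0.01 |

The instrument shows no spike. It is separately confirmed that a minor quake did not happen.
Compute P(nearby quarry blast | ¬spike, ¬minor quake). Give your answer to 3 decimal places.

P(nearby quarry blast | ¬spike, ¬minor quake) ≈ 0.050

Sum P(¬spike|·) weighted by the priors over both values of nearby quarry blast:
  P(¬spike | ¬minor quake) = 0.99*0.89 + 0.42*0.11
        = 0.881100 + 0.046200 = 0.927300
Configurations with nearby quarry blast contribute 0.046200, so
  P(nearby quarry blast | ¬spike, ¬minor quake) = 0.046200 / 0.927300 ≈ 0.050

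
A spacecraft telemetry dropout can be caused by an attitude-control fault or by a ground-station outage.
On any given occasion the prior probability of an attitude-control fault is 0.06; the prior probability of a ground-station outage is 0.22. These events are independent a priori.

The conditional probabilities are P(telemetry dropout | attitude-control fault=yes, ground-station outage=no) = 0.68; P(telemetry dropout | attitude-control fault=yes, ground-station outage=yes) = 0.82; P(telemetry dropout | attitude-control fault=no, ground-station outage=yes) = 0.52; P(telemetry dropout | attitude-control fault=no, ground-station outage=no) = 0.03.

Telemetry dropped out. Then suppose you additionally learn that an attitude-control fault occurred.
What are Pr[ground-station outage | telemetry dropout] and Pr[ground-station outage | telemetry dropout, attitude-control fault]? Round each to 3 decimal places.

Pr[ground-station outage | telemetry dropout] ≈ 0.687; Pr[ground-station outage | telemetry dropout, attitude-control fault] ≈ 0.254

P(telemetry dropout) = 0.03*0.94*0.78 + 0.52*0.94*0.22 + 0.68*0.06*0.78 + 0.82*0.06*0.22 = 0.021996 + 0.107536 + 0.031824 + 0.010824 = 0.172180
Of this, 0.118360 comes from 0.107536 + 0.010824 (the ground-station outage=true cases).
P(ground-station outage | telemetry dropout) = 0.118360 / 0.172180 ≈ 0.687

Now condition on the additional information:
By total probability over both values of ground-station outage:
  P(telemetry dropout | attitude-control fault) = 0.68·0.78 + 0.82·0.22
        = 0.530400 + 0.180400 = 0.710800
Configurations with ground-station outage contribute 0.180400, so
  P(ground-station outage | telemetry dropout, attitude-control fault) = 0.180400 / 0.710800 ≈ 0.254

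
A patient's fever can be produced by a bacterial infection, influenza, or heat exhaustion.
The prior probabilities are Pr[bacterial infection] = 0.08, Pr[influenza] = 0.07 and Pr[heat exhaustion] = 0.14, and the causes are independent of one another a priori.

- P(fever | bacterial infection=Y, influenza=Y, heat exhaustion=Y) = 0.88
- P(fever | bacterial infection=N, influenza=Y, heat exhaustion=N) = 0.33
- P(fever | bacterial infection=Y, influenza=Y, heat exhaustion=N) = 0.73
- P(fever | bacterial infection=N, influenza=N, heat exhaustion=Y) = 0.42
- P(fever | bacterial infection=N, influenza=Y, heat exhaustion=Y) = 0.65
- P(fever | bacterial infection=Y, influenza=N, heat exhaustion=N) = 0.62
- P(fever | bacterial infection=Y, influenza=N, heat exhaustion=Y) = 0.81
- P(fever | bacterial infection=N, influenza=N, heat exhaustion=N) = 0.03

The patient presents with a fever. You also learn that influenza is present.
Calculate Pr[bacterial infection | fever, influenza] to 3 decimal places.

Pr[bacterial infection | fever, influenza] ≈ 0.148

P(fever | influenza) = 0.33*0.92*0.86 + 0.65*0.92*0.14 + 0.73*0.08*0.86 + 0.88*0.08*0.14 = 0.261096 + 0.083720 + 0.050224 + 0.009856 = 0.404896
Restricting to configurations with bacterial infection present: 0.050224 + 0.009856 = 0.060080.
P(bacterial infection | fever, influenza) = 0.060080 / 0.404896 ≈ 0.148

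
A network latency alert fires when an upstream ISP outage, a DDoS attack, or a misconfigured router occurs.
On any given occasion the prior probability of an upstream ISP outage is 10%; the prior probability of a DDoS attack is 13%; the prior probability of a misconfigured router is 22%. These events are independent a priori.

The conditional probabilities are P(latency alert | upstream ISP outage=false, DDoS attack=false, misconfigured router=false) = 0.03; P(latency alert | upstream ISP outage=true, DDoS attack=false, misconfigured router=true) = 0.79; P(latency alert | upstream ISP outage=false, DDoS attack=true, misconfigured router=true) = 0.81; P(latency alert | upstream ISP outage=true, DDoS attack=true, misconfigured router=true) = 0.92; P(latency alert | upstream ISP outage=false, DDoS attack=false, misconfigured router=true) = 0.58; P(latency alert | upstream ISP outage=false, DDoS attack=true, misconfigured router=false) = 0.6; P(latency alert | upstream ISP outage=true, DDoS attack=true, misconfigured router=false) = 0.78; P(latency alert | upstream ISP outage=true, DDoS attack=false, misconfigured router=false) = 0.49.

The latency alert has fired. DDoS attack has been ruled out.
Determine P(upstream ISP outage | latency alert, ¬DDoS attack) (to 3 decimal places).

P(latency alert | ¬DDoS attack) = 0.03×0.9×0.78 + 0.58×0.9×0.22 + 0.49×0.1×0.78 + 0.79×0.1×0.22 = 0.021060 + 0.114840 + 0.038220 + 0.017380 = 0.191500
The upstream ISP outage-present share is 0.038220 + 0.017380 = 0.055600.
So P(upstream ISP outage | latency alert, ¬DDoS attack) = 0.055600/0.191500 ≈ 0.290.

P(upstream ISP outage | latency alert, ¬DDoS attack) ≈ 0.290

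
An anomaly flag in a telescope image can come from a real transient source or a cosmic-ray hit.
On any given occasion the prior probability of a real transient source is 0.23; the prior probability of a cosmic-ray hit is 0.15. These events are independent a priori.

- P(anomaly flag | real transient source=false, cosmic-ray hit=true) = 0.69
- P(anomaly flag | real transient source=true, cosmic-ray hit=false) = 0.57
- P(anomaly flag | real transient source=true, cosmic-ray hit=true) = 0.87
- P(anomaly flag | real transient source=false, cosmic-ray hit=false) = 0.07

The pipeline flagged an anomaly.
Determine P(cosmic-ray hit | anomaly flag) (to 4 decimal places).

P(cosmic-ray hit | anomaly flag) ≈ 0.4110

P(anomaly flag) = 0.07×0.77×0.85 + 0.69×0.77×0.15 + 0.57×0.23×0.85 + 0.87×0.23×0.15 = 0.045815 + 0.079695 + 0.111435 + 0.030015 = 0.266960
Of this, 0.109710 comes from 0.079695 + 0.030015 (the cosmic-ray hit=true cases).
Hence the posterior is 0.109710/0.266960 ≈ 0.4110.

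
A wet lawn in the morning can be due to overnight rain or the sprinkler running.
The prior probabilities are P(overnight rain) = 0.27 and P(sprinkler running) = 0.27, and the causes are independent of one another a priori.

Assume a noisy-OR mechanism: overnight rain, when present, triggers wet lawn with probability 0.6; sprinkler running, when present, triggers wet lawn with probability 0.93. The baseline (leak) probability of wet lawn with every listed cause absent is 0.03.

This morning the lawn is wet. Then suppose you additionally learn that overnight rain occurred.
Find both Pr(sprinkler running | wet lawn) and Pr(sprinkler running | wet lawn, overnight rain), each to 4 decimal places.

Pr(sprinkler running | wet lawn) ≈ 0.6508; Pr(sprinkler running | wet lawn, overnight rain) ≈ 0.3703

Under noisy-OR, P(wet lawn | causes) = 1 − (1−0.03)·∏(1−qᵢ) over the active causes.
Numerator (weight on configurations with sprinkler running): 0.183717 + 0.070920 = 0.254637
Normalizer over all consistent configurations: 0.03·0.73·0.73 + 0.9321·0.73·0.27 + 0.612·0.27·0.73 + 0.97284·0.27·0.27 = 0.391249
P(sprinkler running | wet lawn) = 0.254637/0.391249 ≈ 0.6508

Now condition on the additional information:
P(wet lawn | overnight rain) = 0.612*0.73 + 0.97284*0.27 = 0.446760 + 0.262667 = 0.709427
Of this, 0.262667 comes from 0.97284*0.27 (the sprinkler running=true cases).
So P(sprinkler running | wet lawn, overnight rain) = 0.262667/0.709427 ≈ 0.3703.
Conditioning on overnight rain lowers the posterior on sprinkler running: the classic explaining-away effect in a common-effect structure.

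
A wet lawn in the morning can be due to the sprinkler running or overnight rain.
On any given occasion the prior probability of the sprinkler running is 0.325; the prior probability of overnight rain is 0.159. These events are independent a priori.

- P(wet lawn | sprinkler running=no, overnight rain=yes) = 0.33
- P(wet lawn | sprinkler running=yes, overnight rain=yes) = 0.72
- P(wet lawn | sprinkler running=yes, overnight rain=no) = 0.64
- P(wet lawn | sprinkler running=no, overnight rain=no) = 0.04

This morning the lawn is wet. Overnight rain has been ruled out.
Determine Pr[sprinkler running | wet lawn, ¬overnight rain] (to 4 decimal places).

Enumerate both values of sprinkler running and weight by the priors:
  P(wet lawn | ¬overnight rain) = 0.04·0.675 + 0.64·0.325
        = 0.027000 + 0.208000 = 0.235000
Keeping only the sprinkler running-present terms gives 0.208000, so
  P(sprinkler running | wet lawn, ¬overnight rain) = 0.208000 / 0.235000 ≈ 0.8851

Pr[sprinkler running | wet lawn, ¬overnight rain] ≈ 0.8851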